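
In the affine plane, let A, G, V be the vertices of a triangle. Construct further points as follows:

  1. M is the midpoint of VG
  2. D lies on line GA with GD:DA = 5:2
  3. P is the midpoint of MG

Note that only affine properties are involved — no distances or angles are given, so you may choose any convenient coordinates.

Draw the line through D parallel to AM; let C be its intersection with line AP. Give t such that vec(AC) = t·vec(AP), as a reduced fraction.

Work in coordinates with A = (0, 0), G = (1, 0), V = (0, 1).
1. M is the midpoint of VG ⇒ M = (1/2, 1/2)
2. D lies on line GA with GD:DA = 5:2 ⇒ D = (2/7, 0)
3. P is the midpoint of MG ⇒ P = (3/4, 1/4)
through D parallel to AM: direction (1/2, 1/2); meets AP at C = (3/7, 1/7)
C = A + t·(P−A) with t = 4/7

t = 4/7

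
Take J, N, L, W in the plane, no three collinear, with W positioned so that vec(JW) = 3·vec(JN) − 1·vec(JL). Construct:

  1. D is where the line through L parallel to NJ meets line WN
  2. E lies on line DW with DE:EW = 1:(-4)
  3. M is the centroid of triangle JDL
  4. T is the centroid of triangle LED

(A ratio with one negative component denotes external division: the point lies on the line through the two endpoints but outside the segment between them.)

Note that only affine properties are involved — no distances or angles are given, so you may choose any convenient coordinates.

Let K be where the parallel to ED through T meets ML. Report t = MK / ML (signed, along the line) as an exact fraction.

t = 1/3

Choose coordinates J = (0, 0), N = (1, 0), L = (0, 1), W = (3, -1).
1. D is where the line through L parallel to NJ meets line WN ⇒ D = (-1, 1)
2. E lies on line DW with DE:EW = 1:(-4) ⇒ E = (-7/3, 5/3)
3. M is the centroid of triangle JDL ⇒ M = (-1/3, 2/3)
4. T is the centroid of triangle LED ⇒ T = (-10/9, 11/9)
through T parallel to ED: direction (4/3, -2/3); meets ML at K = (-2/9, 7/9)
K = M + t·(L−M) with t = 1/3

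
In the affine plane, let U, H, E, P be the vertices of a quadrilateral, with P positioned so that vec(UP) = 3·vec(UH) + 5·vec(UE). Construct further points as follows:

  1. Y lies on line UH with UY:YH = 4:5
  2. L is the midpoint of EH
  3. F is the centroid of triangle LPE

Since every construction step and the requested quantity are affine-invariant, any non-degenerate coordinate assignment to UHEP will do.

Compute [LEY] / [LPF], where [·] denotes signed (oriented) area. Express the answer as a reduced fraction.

Set U = (0, 0), H = (1, 0), E = (0, 1), P = (3, 5); any affine frame gives the same invariant.
1. Y lies on line UH with UY:YH = 4:5 ⇒ Y = (4/9, 0)
2. L is the midpoint of EH ⇒ L = (1/2, 1/2)
3. F is the centroid of triangle LPE ⇒ F = (7/6, 13/6)
2·[LEY] = 5/18, 2·[LPF] = 7/6
[LEY]:[LPF] = 5/18:7/6 = 5/21

[LEY]:[LPF] = 5/21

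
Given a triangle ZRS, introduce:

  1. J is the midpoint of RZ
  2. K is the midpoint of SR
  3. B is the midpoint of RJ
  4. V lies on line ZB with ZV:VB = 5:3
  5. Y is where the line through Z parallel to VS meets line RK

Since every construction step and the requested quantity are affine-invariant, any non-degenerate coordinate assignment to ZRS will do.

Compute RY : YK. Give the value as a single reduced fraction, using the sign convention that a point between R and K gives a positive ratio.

Assign Z = (0, 0), R = (1, 0), S = (0, 1) — the answer is frame-independent, so this choice is without loss of generality.
1. J is the midpoint of RZ ⇒ J = (1/2, 0)
2. K is the midpoint of SR ⇒ K = (1/2, 1/2)
3. B is the midpoint of RJ ⇒ B = (3/4, 0)
4. V lies on line ZB with ZV:VB = 5:3 ⇒ V = (15/32, 0)
5. Y is where the line through Z parallel to VS meets line RK ⇒ Y = (-15/17, 32/17)
Y = R + t·(K−R) with t = 64/17, so RY:YK = t:(1−t) = 64/17:-47/17

RY:YK = -64/47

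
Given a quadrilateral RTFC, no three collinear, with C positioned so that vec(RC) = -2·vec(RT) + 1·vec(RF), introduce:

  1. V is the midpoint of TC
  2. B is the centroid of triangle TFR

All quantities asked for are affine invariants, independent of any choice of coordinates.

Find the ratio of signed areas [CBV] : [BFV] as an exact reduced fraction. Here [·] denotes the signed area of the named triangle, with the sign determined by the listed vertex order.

[CBV]:[BFV] = -1/3

Choose coordinates R = (0, 0), T = (1, 0), F = (0, 1), C = (-2, 1).
1. V is the midpoint of TC ⇒ V = (-1/2, 1/2)
2. B is the centroid of triangle TFR ⇒ B = (1/3, 1/3)
2·[CBV] = -1/6, 2·[BFV] = 1/2
[CBV]:[BFV] = -1/6:1/2 = -1/3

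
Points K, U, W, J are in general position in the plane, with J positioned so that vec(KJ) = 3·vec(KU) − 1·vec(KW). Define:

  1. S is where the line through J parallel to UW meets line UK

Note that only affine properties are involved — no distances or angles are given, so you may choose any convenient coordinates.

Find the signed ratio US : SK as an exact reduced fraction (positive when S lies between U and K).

Choose coordinates K = (0, 0), U = (1, 0), W = (0, 1), J = (3, -1).
1. S is where the line through J parallel to UW meets line UK ⇒ S = (2, 0)
S = U + t·(K−U) with t = -1, so US:SK = t:(1−t) = -1:2

US:SK = -1/2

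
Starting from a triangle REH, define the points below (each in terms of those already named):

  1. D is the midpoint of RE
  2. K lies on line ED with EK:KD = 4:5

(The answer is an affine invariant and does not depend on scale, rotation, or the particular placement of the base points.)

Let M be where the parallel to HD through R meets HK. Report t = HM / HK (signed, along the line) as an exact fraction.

Set R = (0, 0), E = (1, 0), H = (0, 1); any affine frame gives the same invariant.
1. D is the midpoint of RE ⇒ D = (1/2, 0)
2. K lies on line ED with EK:KD = 4:5 ⇒ K = (7/9, 0)
through R parallel to HD: direction (1/2, -1); meets HK at M = (-7/5, 14/5)
M = H + t·(K−H) with t = -9/5

t = -9/5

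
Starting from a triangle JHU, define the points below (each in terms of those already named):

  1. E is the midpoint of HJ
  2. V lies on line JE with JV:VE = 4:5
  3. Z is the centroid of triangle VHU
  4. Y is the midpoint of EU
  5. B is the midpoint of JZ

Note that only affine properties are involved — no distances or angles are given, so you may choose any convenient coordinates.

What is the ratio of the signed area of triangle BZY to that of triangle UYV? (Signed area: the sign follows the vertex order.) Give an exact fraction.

Work in coordinates with J = (0, 0), H = (1, 0), U = (0, 1).
1. E is the midpoint of HJ ⇒ E = (1/2, 0)
2. V lies on line JE with JV:VE = 4:5 ⇒ V = (2/9, 0)
3. Z is the centroid of triangle VHU ⇒ Z = (11/27, 1/3)
4. Y is the midpoint of EU ⇒ Y = (1/4, 1/2)
5. B is the midpoint of JZ ⇒ B = (11/54, 1/6)
2·[BZY] = 13/216, 2·[UYV] = -5/36
[BZY]:[UYV] = 13/216:-5/36 = -13/30

[BZY]:[UYV] = -13/30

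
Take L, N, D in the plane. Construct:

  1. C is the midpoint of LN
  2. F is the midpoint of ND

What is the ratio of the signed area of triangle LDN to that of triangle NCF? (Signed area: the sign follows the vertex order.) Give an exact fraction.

Work in coordinates with L = (0, 0), N = (1, 0), D = (0, 1).
1. C is the midpoint of LN ⇒ C = (1/2, 0)
2. F is the midpoint of ND ⇒ F = (1/2, 1/2)
2·[LDN] = -1, 2·[NCF] = -1/4
[LDN]:[NCF] = -1:-1/4 = 4

[LDN]:[NCF] = 4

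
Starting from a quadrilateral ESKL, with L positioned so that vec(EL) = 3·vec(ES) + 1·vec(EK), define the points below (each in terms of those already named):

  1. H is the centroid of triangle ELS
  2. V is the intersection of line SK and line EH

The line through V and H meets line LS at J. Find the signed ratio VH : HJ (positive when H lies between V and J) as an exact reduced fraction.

VH:HJ = 4/5

Work in coordinates with E = (0, 0), S = (1, 0), K = (0, 1), L = (3, 1).
1. H is the centroid of triangle ELS ⇒ H = (4/3, 1/3)
2. V is the intersection of line SK and line EH ⇒ V = (4/5, 1/5)
line VH meets LS at J = (2, 1/2)
H = V + t·(J−V) with t = 4/9, so VH:HJ = 4/9:5/9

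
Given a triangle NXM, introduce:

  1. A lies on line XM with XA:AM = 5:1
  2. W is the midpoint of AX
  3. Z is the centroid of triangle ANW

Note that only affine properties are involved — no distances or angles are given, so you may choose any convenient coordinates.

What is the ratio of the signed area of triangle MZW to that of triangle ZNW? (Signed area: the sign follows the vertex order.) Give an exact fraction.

[MZW]:[ZNW] = 7/5

Set N = (0, 0), X = (1, 0), M = (0, 1); any affine frame gives the same invariant.
1. A lies on line XM with XA:AM = 5:1 ⇒ A = (1/6, 5/6)
2. W is the midpoint of AX ⇒ W = (7/12, 5/12)
3. Z is the centroid of triangle ANW ⇒ Z = (1/4, 5/12)
2·[MZW] = 7/36, 2·[ZNW] = 5/36
[MZW]:[ZNW] = 7/36:5/36 = 7/5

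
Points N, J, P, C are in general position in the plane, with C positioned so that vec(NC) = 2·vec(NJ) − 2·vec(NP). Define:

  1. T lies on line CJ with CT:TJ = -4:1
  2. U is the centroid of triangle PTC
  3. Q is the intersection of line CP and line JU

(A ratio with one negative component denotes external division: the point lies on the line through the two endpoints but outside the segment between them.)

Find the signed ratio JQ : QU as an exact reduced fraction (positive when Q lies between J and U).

Set N = (0, 0), J = (1, 0), P = (0, 1), C = (2, -2); any affine frame gives the same invariant.
1. T lies on line CJ with CT:TJ = -4:1 ⇒ T = (2/3, 2/3)
2. U is the centroid of triangle PTC ⇒ U = (8/9, -1/9)
3. Q is the intersection of line CP and line JU ⇒ Q = (4/5, -1/5)
Q = J + t·(U−J) with t = 9/5, so JQ:QU = t:(1−t) = 9/5:-4/5

JQ:QU = -9/4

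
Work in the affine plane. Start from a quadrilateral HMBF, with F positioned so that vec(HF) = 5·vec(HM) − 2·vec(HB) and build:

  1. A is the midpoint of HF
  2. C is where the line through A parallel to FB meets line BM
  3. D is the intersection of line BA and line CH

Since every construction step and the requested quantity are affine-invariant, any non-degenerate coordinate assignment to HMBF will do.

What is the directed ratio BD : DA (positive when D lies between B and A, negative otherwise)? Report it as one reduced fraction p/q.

Assign H = (0, 0), M = (1, 0), B = (0, 1), F = (5, -2) — the answer is frame-independent, so this choice is without loss of generality.
1. A is the midpoint of HF ⇒ A = (5/2, -1)
2. C is where the line through A parallel to FB meets line BM ⇒ C = (5/4, -1/4)
3. D is the intersection of line BA and line CH ⇒ D = (5/3, -1/3)
D = B + t·(A−B) with t = 2/3, so BD:DA = t:(1−t) = 2/3:1/3

BD:DA = 2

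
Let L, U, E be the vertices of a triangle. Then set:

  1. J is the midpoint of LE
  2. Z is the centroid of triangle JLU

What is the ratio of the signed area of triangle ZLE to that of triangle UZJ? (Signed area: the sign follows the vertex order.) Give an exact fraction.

Set L = (0, 0), U = (1, 0), E = (0, 1); any affine frame gives the same invariant.
1. J is the midpoint of LE ⇒ J = (0, 1/2)
2. Z is the centroid of triangle JLU ⇒ Z = (1/3, 1/6)
2·[ZLE] = -1/3, 2·[UZJ] = -1/6
[ZLE]:[UZJ] = -1/3:-1/6 = 2

[ZLE]:[UZJ] = 2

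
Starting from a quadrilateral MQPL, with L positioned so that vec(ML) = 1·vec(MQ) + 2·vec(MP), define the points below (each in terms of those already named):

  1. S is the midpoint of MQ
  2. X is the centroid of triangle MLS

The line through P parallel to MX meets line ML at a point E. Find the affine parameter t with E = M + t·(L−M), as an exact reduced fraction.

Work in coordinates with M = (0, 0), Q = (1, 0), P = (0, 1), L = (1, 2).
1. S is the midpoint of MQ ⇒ S = (1/2, 0)
2. X is the centroid of triangle MLS ⇒ X = (1/2, 2/3)
through P parallel to MX: direction (1/2, 2/3); meets ML at E = (3/2, 3)
E = M + t·(L−M) with t = 3/2

t = 3/2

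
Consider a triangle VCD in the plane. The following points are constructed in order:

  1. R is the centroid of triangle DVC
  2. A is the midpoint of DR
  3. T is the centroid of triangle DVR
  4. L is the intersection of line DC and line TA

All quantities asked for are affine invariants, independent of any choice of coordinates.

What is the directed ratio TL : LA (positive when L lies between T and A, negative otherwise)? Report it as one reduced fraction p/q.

TL:LA = -8/3

Choose coordinates V = (0, 0), C = (1, 0), D = (0, 1).
1. R is the centroid of triangle DVC ⇒ R = (1/3, 1/3)
2. A is the midpoint of DR ⇒ A = (1/6, 2/3)
3. T is the centroid of triangle DVR ⇒ T = (1/9, 4/9)
4. L is the intersection of line DC and line TA ⇒ L = (1/5, 4/5)
L = T + t·(A−T) with t = 8/5, so TL:LA = t:(1−t) = 8/5:-3/5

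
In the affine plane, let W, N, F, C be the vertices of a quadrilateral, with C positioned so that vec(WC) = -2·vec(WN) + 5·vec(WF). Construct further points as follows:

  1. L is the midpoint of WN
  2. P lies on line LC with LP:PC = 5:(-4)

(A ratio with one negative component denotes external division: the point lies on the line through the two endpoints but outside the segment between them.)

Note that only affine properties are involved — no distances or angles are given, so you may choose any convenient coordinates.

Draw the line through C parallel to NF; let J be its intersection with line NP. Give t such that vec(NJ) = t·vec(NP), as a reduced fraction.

t = 1/6

Set W = (0, 0), N = (1, 0), F = (0, 1), C = (-2, 5); any affine frame gives the same invariant.
1. L is the midpoint of WN ⇒ L = (1/2, 0)
2. P lies on line LC with LP:PC = 5:(-4) ⇒ P = (-12, 25)
through C parallel to NF: direction (-1, 1); meets NP at J = (-7/6, 25/6)
J = N + t·(P−N) with t = 1/6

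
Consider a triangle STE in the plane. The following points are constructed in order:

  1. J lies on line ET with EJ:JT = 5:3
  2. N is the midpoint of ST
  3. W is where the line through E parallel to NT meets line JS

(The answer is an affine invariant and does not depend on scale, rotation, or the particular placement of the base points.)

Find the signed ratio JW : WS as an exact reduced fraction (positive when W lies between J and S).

JW:WS = -5/8

Choose coordinates S = (0, 0), T = (1, 0), E = (0, 1).
1. J lies on line ET with EJ:JT = 5:3 ⇒ J = (5/8, 3/8)
2. N is the midpoint of ST ⇒ N = (1/2, 0)
3. W is where the line through E parallel to NT meets line JS ⇒ W = (5/3, 1)
W = J + t·(S−J) with t = -5/3, so JW:WS = t:(1−t) = -5/3:8/3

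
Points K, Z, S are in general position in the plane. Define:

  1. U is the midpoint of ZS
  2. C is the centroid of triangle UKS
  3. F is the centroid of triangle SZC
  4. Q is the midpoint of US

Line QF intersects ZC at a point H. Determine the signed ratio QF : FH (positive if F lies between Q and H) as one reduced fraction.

QF:FH = 5/4

Work in coordinates with K = (0, 0), Z = (1, 0), S = (0, 1).
1. U is the midpoint of ZS ⇒ U = (1/2, 1/2)
2. C is the centroid of triangle UKS ⇒ C = (1/6, 1/2)
3. F is the centroid of triangle SZC ⇒ F = (7/18, 1/2)
4. Q is the midpoint of US ⇒ Q = (1/4, 3/4)
line QF meets ZC at H = (1/2, 3/10)
F = Q + t·(H−Q) with t = 5/9, so QF:FH = 5/9:4/9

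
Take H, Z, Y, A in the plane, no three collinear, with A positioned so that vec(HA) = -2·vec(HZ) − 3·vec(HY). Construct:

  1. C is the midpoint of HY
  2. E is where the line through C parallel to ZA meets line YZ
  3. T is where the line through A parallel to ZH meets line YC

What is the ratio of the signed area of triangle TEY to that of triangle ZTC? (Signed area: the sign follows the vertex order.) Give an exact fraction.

[TEY]:[ZTC] = -2/7

Set H = (0, 0), Z = (1, 0), Y = (0, 1), A = (-2, -3); any affine frame gives the same invariant.
1. C is the midpoint of HY ⇒ C = (0, 1/2)
2. E is where the line through C parallel to ZA meets line YZ ⇒ E = (1/4, 3/4)
3. T is where the line through A parallel to ZH meets line YC ⇒ T = (0, -3)
2·[TEY] = 1, 2·[ZTC] = -7/2
[TEY]:[ZTC] = 1:-7/2 = -2/7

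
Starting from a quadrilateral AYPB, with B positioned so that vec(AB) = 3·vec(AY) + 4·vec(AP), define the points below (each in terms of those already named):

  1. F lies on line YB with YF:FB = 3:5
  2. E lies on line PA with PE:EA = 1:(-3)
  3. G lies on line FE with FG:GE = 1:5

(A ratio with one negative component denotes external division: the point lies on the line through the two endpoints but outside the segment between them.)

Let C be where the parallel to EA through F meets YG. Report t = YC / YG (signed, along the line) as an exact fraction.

Work in coordinates with A = (0, 0), Y = (1, 0), P = (0, 1), B = (3, 4).
1. F lies on line YB with YF:FB = 3:5 ⇒ F = (7/4, 3/2)
2. E lies on line PA with PE:EA = 1:(-3) ⇒ E = (0, 3/2)
3. G lies on line FE with FG:GE = 1:5 ⇒ G = (35/24, 3/2)
through F parallel to EA: direction (0, -3/2); meets YG at C = (7/4, 27/11)
C = Y + t·(G−Y) with t = 18/11

t = 18/11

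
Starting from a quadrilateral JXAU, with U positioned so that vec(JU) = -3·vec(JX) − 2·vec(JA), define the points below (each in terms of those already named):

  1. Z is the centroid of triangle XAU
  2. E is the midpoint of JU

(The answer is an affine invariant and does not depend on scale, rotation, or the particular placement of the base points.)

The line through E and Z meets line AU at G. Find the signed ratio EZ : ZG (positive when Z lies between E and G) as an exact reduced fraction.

Set J = (0, 0), X = (1, 0), A = (0, 1), U = (-3, -2); any affine frame gives the same invariant.
1. Z is the centroid of triangle XAU ⇒ Z = (-2/3, -1/3)
2. E is the midpoint of JU ⇒ E = (-3/2, -1)
line EZ meets AU at G = (-4, -3)
Z = E + t·(G−E) with t = -1/3, so EZ:ZG = -1/3:4/3

EZ:ZG = -1/4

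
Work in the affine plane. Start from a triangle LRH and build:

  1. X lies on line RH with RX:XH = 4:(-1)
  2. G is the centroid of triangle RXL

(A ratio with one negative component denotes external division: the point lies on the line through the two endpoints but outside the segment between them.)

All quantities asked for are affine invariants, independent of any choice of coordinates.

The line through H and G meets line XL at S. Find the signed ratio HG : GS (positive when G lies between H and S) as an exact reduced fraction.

HG:GS = -1/4

Set L = (0, 0), R = (1, 0), H = (0, 1); any affine frame gives the same invariant.
1. X lies on line RH with RX:XH = 4:(-1) ⇒ X = (-1/3, 4/3)
2. G is the centroid of triangle RXL ⇒ G = (2/9, 4/9)
line HG meets XL at S = (-2/3, 8/3)
G = H + t·(S−H) with t = -1/3, so HG:GS = -1/3:4/3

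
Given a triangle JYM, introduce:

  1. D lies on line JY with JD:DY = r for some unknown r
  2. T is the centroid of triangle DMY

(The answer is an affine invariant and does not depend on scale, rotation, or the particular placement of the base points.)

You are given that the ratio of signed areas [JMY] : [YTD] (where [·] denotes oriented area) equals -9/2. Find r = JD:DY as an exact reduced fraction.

Choose coordinates J = (0, 0), Y = (1, 0), M = (0, 1).
1. With JD:DY = r, write λ = r/(r+1) so D = J + λ·(Y−J); D is affine-linear in λ
2. T is the centroid of triangle DMY ⇒ T is an affine combination of earlier points and hence also affine-linear in λ
Every point depending on D is an affine combination of D and λ-independent points, so each such coordinate is linear in λ; the λ² term in each signed area is a multiple of (Y−J)×(Y−J) = 0, so 2·[JMY] and 2·[YTD] are each linear in λ. Evaluating at λ=0 and λ=1:
  2·[JMY] = -1,   2·[YTD] = -1/3·λ + 1/3
So [JMY]:[YTD] = (-1) / (-1/3·λ + 1/3). Setting this equal to -9/2:
  -1 = -9/2·(-1/3·λ + 1/3)  ⇒  λ = 1/3
Then r = λ/(1−λ) = (1/3)/(2/3) = 1/2. Check: with r = 1/2, D = (1/3, 0) and [JMY]:[YTD] = -9/2 as required.

r = 1/2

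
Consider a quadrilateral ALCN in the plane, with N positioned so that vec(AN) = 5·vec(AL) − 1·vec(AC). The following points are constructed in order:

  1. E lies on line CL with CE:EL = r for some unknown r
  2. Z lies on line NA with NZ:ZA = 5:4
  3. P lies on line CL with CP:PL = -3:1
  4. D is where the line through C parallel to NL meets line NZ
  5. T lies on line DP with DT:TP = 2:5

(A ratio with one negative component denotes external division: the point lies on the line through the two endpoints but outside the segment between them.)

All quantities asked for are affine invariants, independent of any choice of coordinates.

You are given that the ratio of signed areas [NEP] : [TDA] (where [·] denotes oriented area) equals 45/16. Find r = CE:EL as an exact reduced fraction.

Assign A = (0, 0), L = (1, 0), C = (0, 1), N = (5, -1) — the answer is frame-independent, so this choice is without loss of generality.
1. With CE:EL = r, write λ = r/(r+1) so E = C + λ·(L−C); E is affine-linear in λ
2. Z lies on line NA with NZ:ZA = 5:4 ⇒ Z = (20/9, -4/9)
3. P lies on line CL with CP:PL = -3:1 ⇒ P = (3/2, -1/2)
4. D is where the line through C parallel to NL meets line NZ ⇒ D = (20, -4)
5. T lies on line DP with DT:TP = 2:5 ⇒ T = (103/7, -3)
Every point depending on E is an affine combination of E and λ-independent points, so each such coordinate is linear in λ; the λ² term in each signed area is a multiple of (L−C)×(L−C) = 0, so 2·[NEP] and 2·[TDA] are each linear in λ. Evaluating at λ=0 and λ=1:
  2·[NEP] = -3·λ + 9/2,   2·[TDA] = 8/7
So [NEP]:[TDA] = (-3·λ + 9/2) / (8/7). Setting this equal to 45/16:
  -3·λ + 9/2 = 45/16·(8/7)  ⇒  λ = 3/7
Then r = λ/(1−λ) = (3/7)/(4/7) = 3/4. Check: with r = 3/4, E = (3/7, 4/7) and [NEP]:[TDA] = 45/16 as required.

r = 3/4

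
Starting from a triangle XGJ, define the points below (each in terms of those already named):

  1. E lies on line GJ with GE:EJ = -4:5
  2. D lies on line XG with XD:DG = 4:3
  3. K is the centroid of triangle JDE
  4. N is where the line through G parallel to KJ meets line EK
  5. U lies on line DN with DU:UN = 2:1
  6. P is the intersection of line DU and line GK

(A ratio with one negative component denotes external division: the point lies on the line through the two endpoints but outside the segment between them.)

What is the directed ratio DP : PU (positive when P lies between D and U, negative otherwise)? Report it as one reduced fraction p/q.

DP:PU = -45/7

Work in coordinates with X = (0, 0), G = (1, 0), J = (0, 1).
1. E lies on line GJ with GE:EJ = -4:5 ⇒ E = (5, -4)
2. D lies on line XG with XD:DG = 4:3 ⇒ D = (4/7, 0)
3. K is the centroid of triangle JDE ⇒ K = (13/7, -1)
4. N is where the line through G parallel to KJ meets line EK ⇒ N = (87/35, -8/5)
5. U lies on line DN with DU:UN = 2:1 ⇒ U = (194/105, -16/15)
6. P is the intersection of line DU and line GK ⇒ P = (277/133, -24/19)
P = D + t·(U−D) with t = 45/38, so DP:PU = t:(1−t) = 45/38:-7/38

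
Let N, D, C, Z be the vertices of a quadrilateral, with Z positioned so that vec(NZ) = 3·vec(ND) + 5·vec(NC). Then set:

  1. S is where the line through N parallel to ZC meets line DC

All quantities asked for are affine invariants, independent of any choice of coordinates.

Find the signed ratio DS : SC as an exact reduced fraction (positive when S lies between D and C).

DS:SC = 4/3

Assign N = (0, 0), D = (1, 0), C = (0, 1), Z = (3, 5) — the answer is frame-independent, so this choice is without loss of generality.
1. S is where the line through N parallel to ZC meets line DC ⇒ S = (3/7, 4/7)
S = D + t·(C−D) with t = 4/7, so DS:SC = t:(1−t) = 4/7:3/7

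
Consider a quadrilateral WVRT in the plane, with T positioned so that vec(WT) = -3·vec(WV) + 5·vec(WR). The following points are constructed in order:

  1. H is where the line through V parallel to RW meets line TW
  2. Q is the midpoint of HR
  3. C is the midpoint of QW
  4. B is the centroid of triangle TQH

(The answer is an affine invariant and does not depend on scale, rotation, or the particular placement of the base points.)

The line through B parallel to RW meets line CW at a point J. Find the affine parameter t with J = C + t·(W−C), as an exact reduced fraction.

Choose coordinates W = (0, 0), V = (1, 0), R = (0, 1), T = (-3, 5).
1. H is where the line through V parallel to RW meets line TW ⇒ H = (1, -5/3)
2. Q is the midpoint of HR ⇒ Q = (1/2, -1/3)
3. C is the midpoint of QW ⇒ C = (1/4, -1/6)
4. B is the centroid of triangle TQH ⇒ B = (-1/2, 1)
through B parallel to RW: direction (0, -1); meets CW at J = (-1/2, 1/3)
J = C + t·(W−C) with t = 3

t = 3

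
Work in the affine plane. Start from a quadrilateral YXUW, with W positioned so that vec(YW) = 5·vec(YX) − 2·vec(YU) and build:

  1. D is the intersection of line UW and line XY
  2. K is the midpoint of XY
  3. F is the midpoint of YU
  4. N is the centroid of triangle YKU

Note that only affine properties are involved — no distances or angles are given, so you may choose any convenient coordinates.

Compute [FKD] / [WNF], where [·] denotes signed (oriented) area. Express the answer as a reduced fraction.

Work in coordinates with Y = (0, 0), X = (1, 0), U = (0, 1), W = (5, -2).
1. D is the intersection of line UW and line XY ⇒ D = (5/3, 0)
2. K is the midpoint of XY ⇒ K = (1/2, 0)
3. F is the midpoint of YU ⇒ F = (0, 1/2)
4. N is the centroid of triangle YKU ⇒ N = (1/6, 1/3)
2·[FKD] = 7/12, 2·[WNF] = -5/12
[FKD]:[WNF] = 7/12:-5/12 = -7/5

[FKD]:[WNF] = -7/5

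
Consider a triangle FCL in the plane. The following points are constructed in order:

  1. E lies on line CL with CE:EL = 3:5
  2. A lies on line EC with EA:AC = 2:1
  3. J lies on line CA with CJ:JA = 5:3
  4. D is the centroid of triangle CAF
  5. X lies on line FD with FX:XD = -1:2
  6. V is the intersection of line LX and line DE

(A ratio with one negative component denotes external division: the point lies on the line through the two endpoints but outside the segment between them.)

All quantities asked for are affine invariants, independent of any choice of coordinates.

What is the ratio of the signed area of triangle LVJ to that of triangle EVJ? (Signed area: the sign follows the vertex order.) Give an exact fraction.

[LVJ]:[EVJ] = 59/19

Choose coordinates F = (0, 0), C = (1, 0), L = (0, 1).
1. E lies on line CL with CE:EL = 3:5 ⇒ E = (5/8, 3/8)
2. A lies on line EC with EA:AC = 2:1 ⇒ A = (7/8, 1/8)
3. J lies on line CA with CJ:JA = 5:3 ⇒ J = (59/64, 5/64)
4. D is the centroid of triangle CAF ⇒ D = (5/8, 1/24)
5. X lies on line FD with FX:XD = -1:2 ⇒ X = (-5/8, -1/24)
6. V is the intersection of line LX and line DE ⇒ V = (5/8, 49/24)
2·[LVJ] = -295/192, 2·[EVJ] = -95/192
[LVJ]:[EVJ] = -295/192:-95/192 = 59/19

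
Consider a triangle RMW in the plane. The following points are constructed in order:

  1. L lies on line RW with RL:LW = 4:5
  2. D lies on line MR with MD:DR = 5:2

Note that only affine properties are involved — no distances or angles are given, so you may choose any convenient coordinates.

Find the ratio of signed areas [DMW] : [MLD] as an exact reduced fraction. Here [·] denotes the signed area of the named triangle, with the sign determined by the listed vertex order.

[DMW]:[MLD] = 9/4

Set R = (0, 0), M = (1, 0), W = (0, 1); any affine frame gives the same invariant.
1. L lies on line RW with RL:LW = 4:5 ⇒ L = (0, 4/9)
2. D lies on line MR with MD:DR = 5:2 ⇒ D = (2/7, 0)
2·[DMW] = 5/7, 2·[MLD] = 20/63
[DMW]:[MLD] = 5/7:20/63 = 9/4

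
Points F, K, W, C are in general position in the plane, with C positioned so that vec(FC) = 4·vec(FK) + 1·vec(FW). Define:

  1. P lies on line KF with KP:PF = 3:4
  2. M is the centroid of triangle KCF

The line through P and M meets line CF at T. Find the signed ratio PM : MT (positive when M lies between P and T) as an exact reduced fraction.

PM:MT = 5/7

Work in coordinates with F = (0, 0), K = (1, 0), W = (0, 1), C = (4, 1).
1. P lies on line KF with KP:PF = 3:4 ⇒ P = (4/7, 0)
2. M is the centroid of triangle KCF ⇒ M = (5/3, 1/3)
line PM meets CF at T = (16/5, 4/5)
M = P + t·(T−P) with t = 5/12, so PM:MT = 5/12:7/12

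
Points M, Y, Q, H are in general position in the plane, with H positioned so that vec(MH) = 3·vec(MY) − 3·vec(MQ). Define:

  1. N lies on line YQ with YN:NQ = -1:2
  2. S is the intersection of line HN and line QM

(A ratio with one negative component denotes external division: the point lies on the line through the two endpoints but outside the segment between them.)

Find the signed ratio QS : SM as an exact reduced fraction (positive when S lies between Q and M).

QS:SM = -2/3

Assign M = (0, 0), Y = (1, 0), Q = (0, 1), H = (3, -3) — the answer is frame-independent, so this choice is without loss of generality.
1. N lies on line YQ with YN:NQ = -1:2 ⇒ N = (2, -1)
2. S is the intersection of line HN and line QM ⇒ S = (0, 3)
S = Q + t·(M−Q) with t = -2, so QS:SM = t:(1−t) = -2:3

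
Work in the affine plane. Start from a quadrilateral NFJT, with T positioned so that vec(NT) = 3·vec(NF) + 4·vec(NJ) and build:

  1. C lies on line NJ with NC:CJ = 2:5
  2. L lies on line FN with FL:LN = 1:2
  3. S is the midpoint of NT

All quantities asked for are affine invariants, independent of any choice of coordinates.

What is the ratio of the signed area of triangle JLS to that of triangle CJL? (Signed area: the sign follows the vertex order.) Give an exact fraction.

Set N = (0, 0), F = (1, 0), J = (0, 1), T = (3, 4); any affine frame gives the same invariant.
1. C lies on line NJ with NC:CJ = 2:5 ⇒ C = (0, 2/7)
2. L lies on line FN with FL:LN = 1:2 ⇒ L = (2/3, 0)
3. S is the midpoint of NT ⇒ S = (3/2, 2)
2·[JLS] = 13/6, 2·[CJL] = -10/21
[JLS]:[CJL] = 13/6:-10/21 = -91/20

[JLS]:[CJL] = -91/20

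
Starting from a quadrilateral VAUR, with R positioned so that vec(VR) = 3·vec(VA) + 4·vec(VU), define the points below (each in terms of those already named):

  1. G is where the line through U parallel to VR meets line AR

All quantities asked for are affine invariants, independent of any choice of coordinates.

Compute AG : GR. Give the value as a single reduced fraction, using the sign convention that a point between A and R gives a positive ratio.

AG:GR = -7/3

Choose coordinates V = (0, 0), A = (1, 0), U = (0, 1), R = (3, 4).
1. G is where the line through U parallel to VR meets line AR ⇒ G = (9/2, 7)
G = A + t·(R−A) with t = 7/4, so AG:GR = t:(1−t) = 7/4:-3/4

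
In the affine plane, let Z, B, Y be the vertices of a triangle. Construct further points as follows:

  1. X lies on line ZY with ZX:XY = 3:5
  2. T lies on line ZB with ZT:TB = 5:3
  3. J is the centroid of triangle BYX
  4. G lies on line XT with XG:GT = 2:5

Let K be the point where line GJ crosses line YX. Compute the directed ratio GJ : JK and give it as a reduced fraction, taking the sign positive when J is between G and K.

GJ:JK = -13/28

Set Z = (0, 0), B = (1, 0), Y = (0, 1); any affine frame gives the same invariant.
1. X lies on line ZY with ZX:XY = 3:5 ⇒ X = (0, 3/8)
2. T lies on line ZB with ZT:TB = 5:3 ⇒ T = (5/8, 0)
3. J is the centroid of triangle BYX ⇒ J = (1/3, 11/24)
4. G lies on line XT with XG:GT = 2:5 ⇒ G = (5/28, 15/56)
line GJ meets YX at K = (0, 5/104)
J = G + t·(K−G) with t = -13/15, so GJ:JK = -13/15:28/15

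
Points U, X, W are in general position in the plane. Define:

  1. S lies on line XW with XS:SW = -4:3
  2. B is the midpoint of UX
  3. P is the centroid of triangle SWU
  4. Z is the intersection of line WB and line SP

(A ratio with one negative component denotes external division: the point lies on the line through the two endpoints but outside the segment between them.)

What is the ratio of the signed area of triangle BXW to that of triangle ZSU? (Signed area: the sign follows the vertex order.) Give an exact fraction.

Set U = (0, 0), X = (1, 0), W = (0, 1); any affine frame gives the same invariant.
1. S lies on line XW with XS:SW = -4:3 ⇒ S = (-3, 4)
2. B is the midpoint of UX ⇒ B = (1/2, 0)
3. P is the centroid of triangle SWU ⇒ P = (-1, 5/3)
4. Z is the intersection of line WB and line SP ⇒ Z = (3/5, -1/5)
2·[BXW] = 1/2, 2·[ZSU] = 9/5
[BXW]:[ZSU] = 1/2:9/5 = 5/18

[BXW]:[ZSU] = 5/18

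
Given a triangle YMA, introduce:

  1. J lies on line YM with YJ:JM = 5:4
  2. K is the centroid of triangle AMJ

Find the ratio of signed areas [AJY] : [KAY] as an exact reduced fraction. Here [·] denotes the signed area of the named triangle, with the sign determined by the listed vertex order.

Set Y = (0, 0), M = (1, 0), A = (0, 1); any affine frame gives the same invariant.
1. J lies on line YM with YJ:JM = 5:4 ⇒ J = (5/9, 0)
2. K is the centroid of triangle AMJ ⇒ K = (14/27, 1/3)
2·[AJY] = -5/9, 2·[KAY] = 14/27
[AJY]:[KAY] = -5/9:14/27 = -15/14

[AJY]:[KAY] = -15/14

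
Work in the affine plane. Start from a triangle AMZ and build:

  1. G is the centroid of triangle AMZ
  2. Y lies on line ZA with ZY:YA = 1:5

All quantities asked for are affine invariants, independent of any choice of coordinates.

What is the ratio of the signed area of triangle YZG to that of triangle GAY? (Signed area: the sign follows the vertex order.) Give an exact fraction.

[YZG]:[GAY] = 1/5

Assign A = (0, 0), M = (1, 0), Z = (0, 1) — the answer is frame-independent, so this choice is without loss of generality.
1. G is the centroid of triangle AMZ ⇒ G = (1/3, 1/3)
2. Y lies on line ZA with ZY:YA = 1:5 ⇒ Y = (0, 5/6)
2·[YZG] = -1/18, 2·[GAY] = -5/18
[YZG]:[GAY] = -1/18:-5/18 = 1/5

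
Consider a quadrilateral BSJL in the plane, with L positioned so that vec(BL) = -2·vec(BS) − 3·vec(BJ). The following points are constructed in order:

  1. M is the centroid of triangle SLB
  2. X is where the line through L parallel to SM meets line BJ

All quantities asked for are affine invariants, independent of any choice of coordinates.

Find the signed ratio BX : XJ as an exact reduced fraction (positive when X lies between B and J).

BX:XJ = -3/5

Work in coordinates with B = (0, 0), S = (1, 0), J = (0, 1), L = (-2, -3).
1. M is the centroid of triangle SLB ⇒ M = (-1/3, -1)
2. X is where the line through L parallel to SM meets line BJ ⇒ X = (0, -3/2)
X = B + t·(J−B) with t = -3/2, so BX:XJ = t:(1−t) = -3/2:5/2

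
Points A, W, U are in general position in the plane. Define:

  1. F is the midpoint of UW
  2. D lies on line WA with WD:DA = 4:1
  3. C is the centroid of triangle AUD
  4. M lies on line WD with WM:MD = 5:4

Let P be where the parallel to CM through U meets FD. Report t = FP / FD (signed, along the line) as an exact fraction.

t = -7/31

Assign A = (0, 0), W = (1, 0), U = (0, 1) — the answer is frame-independent, so this choice is without loss of generality.
1. F is the midpoint of UW ⇒ F = (1/2, 1/2)
2. D lies on line WA with WD:DA = 4:1 ⇒ D = (1/5, 0)
3. C is the centroid of triangle AUD ⇒ C = (1/15, 1/3)
4. M lies on line WD with WM:MD = 5:4 ⇒ M = (5/9, 0)
through U parallel to CM: direction (22/45, -1/3); meets FD at P = (88/155, 19/31)
P = F + t·(D−F) with t = -7/31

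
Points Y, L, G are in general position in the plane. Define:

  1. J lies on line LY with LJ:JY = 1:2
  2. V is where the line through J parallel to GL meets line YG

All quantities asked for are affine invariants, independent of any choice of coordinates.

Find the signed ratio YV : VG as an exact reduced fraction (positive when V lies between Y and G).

YV:VG = 2

Assign Y = (0, 0), L = (1, 0), G = (0, 1) — the answer is frame-independent, so this choice is without loss of generality.
1. J lies on line LY with LJ:JY = 1:2 ⇒ J = (2/3, 0)
2. V is where the line through J parallel to GL meets line YG ⇒ V = (0, 2/3)
V = Y + t·(G−Y) with t = 2/3, so YV:VG = t:(1−t) = 2/3:1/3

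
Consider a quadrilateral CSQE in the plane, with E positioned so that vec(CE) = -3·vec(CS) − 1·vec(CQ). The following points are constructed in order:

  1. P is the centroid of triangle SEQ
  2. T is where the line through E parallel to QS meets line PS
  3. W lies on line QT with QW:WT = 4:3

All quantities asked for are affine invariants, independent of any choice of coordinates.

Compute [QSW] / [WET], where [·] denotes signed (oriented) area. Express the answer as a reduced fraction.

Set C = (0, 0), S = (1, 0), Q = (0, 1), E = (-3, -1); any affine frame gives the same invariant.
1. P is the centroid of triangle SEQ ⇒ P = (-2/3, 0)
2. T is where the line through E parallel to QS meets line PS ⇒ T = (-4, 0)
3. W lies on line QT with QW:WT = 4:3 ⇒ W = (-16/7, 3/7)
2·[QSW] = -20/7, 2·[WET] = -15/7
[QSW]:[WET] = -20/7:-15/7 = 4/3

[QSW]:[WET] = 4/3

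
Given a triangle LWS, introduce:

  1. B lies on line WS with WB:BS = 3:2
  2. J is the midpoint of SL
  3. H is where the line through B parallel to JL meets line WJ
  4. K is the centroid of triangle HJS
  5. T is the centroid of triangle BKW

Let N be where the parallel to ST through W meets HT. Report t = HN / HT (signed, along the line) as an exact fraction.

t = 93/53

Work in coordinates with L = (0, 0), W = (1, 0), S = (0, 1).
1. B lies on line WS with WB:BS = 3:2 ⇒ B = (2/5, 3/5)
2. J is the midpoint of SL ⇒ J = (0, 1/2)
3. H is where the line through B parallel to JL meets line WJ ⇒ H = (2/5, 3/10)
4. K is the centroid of triangle HJS ⇒ K = (2/15, 3/5)
5. T is the centroid of triangle BKW ⇒ T = (23/45, 2/5)
through W parallel to ST: direction (23/45, -3/5); meets HT at N = (473/795, 126/265)
N = H + t·(T−H) with t = 93/53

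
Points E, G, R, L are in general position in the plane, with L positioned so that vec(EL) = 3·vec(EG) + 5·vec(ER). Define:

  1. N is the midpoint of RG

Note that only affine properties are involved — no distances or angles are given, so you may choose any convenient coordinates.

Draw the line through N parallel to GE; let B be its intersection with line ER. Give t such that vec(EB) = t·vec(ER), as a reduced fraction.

t = 1/2

Choose coordinates E = (0, 0), G = (1, 0), R = (0, 1), L = (3, 5).
1. N is the midpoint of RG ⇒ N = (1/2, 1/2)
through N parallel to GE: direction (-1, 0); meets ER at B = (0, 1/2)
B = E + t·(R−E) with t = 1/2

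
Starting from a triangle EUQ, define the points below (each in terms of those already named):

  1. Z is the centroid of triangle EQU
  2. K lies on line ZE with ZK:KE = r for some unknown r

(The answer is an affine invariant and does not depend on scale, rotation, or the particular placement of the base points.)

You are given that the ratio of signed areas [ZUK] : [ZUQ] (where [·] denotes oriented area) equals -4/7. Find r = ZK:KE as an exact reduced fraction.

Set E = (0, 0), U = (1, 0), Q = (0, 1); any affine frame gives the same invariant.
1. Z is the centroid of triangle EQU ⇒ Z = (1/3, 1/3)
2. With ZK:KE = r, write λ = r/(r+1) so K = Z + λ·(E−Z); K is affine-linear in λ
Every point depending on K is an affine combination of K and λ-independent points, so each such coordinate is linear in λ; the λ² term in each signed area is a multiple of (E−Z)×(E−Z) = 0, so 2·[ZUK] and 2·[ZUQ] are each linear in λ. Evaluating at λ=0 and λ=1:
  2·[ZUK] = -1/3·λ,   2·[ZUQ] = 1/3
So [ZUK]:[ZUQ] = (-1/3·λ) / (1/3). Setting this equal to -4/7:
  -1/3·λ = -4/7·(1/3)  ⇒  λ = 4/7
Then r = λ/(1−λ) = (4/7)/(3/7) = 4/3. Check: with r = 4/3, K = (1/7, 1/7) and [ZUK]:[ZUQ] = -4/7 as required.

r = 4/3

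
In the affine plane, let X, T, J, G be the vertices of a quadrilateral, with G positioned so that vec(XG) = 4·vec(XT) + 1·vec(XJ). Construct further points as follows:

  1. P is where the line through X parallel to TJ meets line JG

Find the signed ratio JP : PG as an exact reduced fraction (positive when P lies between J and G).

JP:PG = -1/5

Set X = (0, 0), T = (1, 0), J = (0, 1), G = (4, 1); any affine frame gives the same invariant.
1. P is where the line through X parallel to TJ meets line JG ⇒ P = (-1, 1)
P = J + t·(G−J) with t = -1/4, so JP:PG = t:(1−t) = -1/4:5/4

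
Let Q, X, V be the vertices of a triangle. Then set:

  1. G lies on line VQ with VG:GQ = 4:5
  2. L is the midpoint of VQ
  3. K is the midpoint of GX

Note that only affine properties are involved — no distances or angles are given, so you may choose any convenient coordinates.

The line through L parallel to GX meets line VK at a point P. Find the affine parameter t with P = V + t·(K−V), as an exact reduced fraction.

t = 9/8

Assign Q = (0, 0), X = (1, 0), V = (0, 1) — the answer is frame-independent, so this choice is without loss of generality.
1. G lies on line VQ with VG:GQ = 4:5 ⇒ G = (0, 5/9)
2. L is the midpoint of VQ ⇒ L = (0, 1/2)
3. K is the midpoint of GX ⇒ K = (1/2, 5/18)
through L parallel to GX: direction (1, -5/9); meets VK at P = (9/16, 3/16)
P = V + t·(K−V) with t = 9/8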